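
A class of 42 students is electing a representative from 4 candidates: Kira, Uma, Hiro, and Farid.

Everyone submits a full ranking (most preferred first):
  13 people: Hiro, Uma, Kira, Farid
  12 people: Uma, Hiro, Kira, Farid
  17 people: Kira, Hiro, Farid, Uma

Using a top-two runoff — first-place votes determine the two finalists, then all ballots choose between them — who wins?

Round 1 first-place votes: Kira 17, Uma 12, Hiro 13, Farid 0. Kira and Hiro advance.
Runoff: Kira is ranked above Hiro on 17 ballots, Hiro above Kira on 25.

Hiro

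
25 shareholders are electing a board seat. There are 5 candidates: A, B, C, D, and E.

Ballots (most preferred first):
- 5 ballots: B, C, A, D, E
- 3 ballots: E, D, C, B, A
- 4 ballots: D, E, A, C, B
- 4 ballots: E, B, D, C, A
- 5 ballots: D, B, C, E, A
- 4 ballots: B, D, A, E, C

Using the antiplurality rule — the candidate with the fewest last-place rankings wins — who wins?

Last-place votes: A 12, B 4, C 4, D 0, E 5.

D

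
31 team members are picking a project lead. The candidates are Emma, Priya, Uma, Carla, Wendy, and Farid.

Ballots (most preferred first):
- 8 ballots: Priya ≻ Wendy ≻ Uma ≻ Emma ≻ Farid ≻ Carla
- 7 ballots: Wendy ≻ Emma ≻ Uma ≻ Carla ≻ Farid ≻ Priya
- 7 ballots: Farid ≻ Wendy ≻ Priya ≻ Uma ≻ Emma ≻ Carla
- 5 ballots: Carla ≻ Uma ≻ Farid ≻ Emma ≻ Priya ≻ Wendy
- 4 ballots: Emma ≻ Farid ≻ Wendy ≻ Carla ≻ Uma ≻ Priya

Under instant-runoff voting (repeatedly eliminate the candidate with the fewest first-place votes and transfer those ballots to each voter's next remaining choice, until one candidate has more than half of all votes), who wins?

Farid

Round 1: Emma 4, Priya 8, Uma 0, Carla 5, Wendy 7, Farid 7. Uma eliminated.
Round 2: Emma 4, Priya 8, Carla 5, Wendy 7, Farid 7. Emma eliminated.
Round 3: Priya 8, Carla 5, Wendy 7, Farid 11. Carla eliminated.
Round 4: Priya 8, Wendy 7, Farid 16. Farid has a majority (≥16).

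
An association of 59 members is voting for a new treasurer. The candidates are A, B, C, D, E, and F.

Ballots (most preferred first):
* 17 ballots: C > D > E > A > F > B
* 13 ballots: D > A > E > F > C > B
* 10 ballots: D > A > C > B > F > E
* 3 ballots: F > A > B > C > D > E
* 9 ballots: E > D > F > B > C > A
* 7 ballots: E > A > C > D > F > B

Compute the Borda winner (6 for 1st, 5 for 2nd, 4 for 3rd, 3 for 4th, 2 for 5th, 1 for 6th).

A: 17×3 + 13×5 + 10×5 + 3×5 + 9×1 + 7×5 = 225
B: 17×1 + 13×1 + 10×3 + 3×4 + 9×3 + 7×1 = 106
C: 17×6 + 13×2 + 10×4 + 3×3 + 9×2 + 7×4 = 223
D: 17×5 + 13×6 + 10×6 + 3×2 + 9×5 + 7×3 = 295
E: 17×4 + 13×4 + 10×1 + 3×1 + 9×6 + 7×6 = 229
F: 17×2 + 13×3 + 10×2 + 3×6 + 9×4 + 7×2 = 161

D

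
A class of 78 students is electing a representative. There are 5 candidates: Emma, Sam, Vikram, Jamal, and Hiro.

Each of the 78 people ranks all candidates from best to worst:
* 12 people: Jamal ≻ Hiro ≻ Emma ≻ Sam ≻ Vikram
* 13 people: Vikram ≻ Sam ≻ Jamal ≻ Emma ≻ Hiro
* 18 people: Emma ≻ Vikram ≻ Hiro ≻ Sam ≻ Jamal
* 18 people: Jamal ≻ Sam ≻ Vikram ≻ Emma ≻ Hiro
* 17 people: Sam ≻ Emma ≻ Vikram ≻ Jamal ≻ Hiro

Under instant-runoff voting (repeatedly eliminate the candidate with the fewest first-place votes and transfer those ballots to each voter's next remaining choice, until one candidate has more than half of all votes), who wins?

Sam

Round 1: Emma 18, Sam 17, Vikram 13, Jamal 30, Hiro 0. Hiro eliminated.
Round 2: Emma 18, Sam 17, Vikram 13, Jamal 30. Vikram eliminated.
Round 3: Emma 18, Sam 30, Jamal 30. Emma eliminated.
Round 4: Sam 48, Jamal 30. Sam has a majority (≥40).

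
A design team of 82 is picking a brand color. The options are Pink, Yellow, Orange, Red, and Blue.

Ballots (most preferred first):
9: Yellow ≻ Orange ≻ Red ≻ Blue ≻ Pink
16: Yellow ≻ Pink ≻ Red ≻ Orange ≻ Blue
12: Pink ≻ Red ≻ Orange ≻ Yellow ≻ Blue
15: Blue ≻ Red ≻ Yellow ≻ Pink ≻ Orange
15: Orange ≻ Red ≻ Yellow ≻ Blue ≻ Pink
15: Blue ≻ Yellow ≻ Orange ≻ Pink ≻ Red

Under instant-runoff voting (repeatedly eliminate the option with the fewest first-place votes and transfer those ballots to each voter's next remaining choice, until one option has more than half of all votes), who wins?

Round 1: Pink 12, Yellow 25, Orange 15, Red 0, Blue 30. Red eliminated.
Round 2: Pink 12, Yellow 25, Orange 15, Blue 30. Pink eliminated.
Round 3: Yellow 25, Orange 27, Blue 30. Yellow eliminated.
Round 4: Orange 52, Blue 30. Orange has a majority (≥42).

Orange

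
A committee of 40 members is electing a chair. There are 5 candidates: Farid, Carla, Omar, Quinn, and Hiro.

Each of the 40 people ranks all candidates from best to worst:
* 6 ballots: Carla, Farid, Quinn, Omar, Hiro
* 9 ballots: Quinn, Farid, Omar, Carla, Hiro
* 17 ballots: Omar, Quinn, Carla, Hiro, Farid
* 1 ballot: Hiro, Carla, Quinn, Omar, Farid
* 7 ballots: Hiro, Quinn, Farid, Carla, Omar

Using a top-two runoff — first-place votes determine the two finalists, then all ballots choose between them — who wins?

Quinn

Round 1 first-place votes: Farid 0, Carla 6, Omar 17, Quinn 9, Hiro 8. Omar and Quinn advance.
Runoff: Omar is ranked above Quinn on 17 ballots, Quinn above Omar on 23.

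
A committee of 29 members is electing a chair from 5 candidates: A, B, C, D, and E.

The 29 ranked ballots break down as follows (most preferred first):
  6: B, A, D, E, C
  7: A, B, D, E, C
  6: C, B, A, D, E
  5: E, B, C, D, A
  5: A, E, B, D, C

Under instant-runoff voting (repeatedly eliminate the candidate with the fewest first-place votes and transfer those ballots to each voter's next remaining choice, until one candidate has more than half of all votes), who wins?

Round 1: A 12, B 6, C 6, D 0, E 5. D eliminated.
Round 2: A 12, B 6, C 6, E 5. E eliminated.
Round 3: A 12, B 11, C 6. C eliminated.
Round 4: A 12, B 17. B has a majority (≥15).

B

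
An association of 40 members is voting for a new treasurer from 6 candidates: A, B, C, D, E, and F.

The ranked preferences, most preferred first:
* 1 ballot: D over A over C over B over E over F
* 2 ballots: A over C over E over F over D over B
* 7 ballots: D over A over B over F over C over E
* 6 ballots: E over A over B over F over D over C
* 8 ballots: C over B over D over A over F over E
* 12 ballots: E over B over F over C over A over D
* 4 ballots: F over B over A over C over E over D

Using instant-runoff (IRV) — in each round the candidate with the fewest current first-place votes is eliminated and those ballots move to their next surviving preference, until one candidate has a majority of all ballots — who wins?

Round 1: A 2, B 0, C 8, D 8, E 18, F 4. B eliminated.
Round 2: A 2, C 8, D 8, E 18, F 4. A eliminated.
Round 3: C 10, D 8, E 18, F 4. F eliminated.
Round 4: C 14, D 8, E 18. D eliminated.
Round 5: C 22, E 18. C has a majority (≥21).

C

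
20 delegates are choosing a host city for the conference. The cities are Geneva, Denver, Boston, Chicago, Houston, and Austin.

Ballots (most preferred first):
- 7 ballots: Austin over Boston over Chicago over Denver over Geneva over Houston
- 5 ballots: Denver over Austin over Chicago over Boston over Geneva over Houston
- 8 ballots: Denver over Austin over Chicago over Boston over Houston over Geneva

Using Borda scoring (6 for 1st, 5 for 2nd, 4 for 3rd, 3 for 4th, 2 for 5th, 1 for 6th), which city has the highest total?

Austin

Geneva: 7×2 + 5×2 + 8×1 = 32
Denver: 7×3 + 5×6 + 8×6 = 99
Boston: 7×5 + 5×3 + 8×3 = 74
Chicago: 7×4 + 5×4 + 8×4 = 80
Houston: 7×1 + 5×1 + 8×2 = 28
Austin: 7×6 + 5×5 + 8×5 = 107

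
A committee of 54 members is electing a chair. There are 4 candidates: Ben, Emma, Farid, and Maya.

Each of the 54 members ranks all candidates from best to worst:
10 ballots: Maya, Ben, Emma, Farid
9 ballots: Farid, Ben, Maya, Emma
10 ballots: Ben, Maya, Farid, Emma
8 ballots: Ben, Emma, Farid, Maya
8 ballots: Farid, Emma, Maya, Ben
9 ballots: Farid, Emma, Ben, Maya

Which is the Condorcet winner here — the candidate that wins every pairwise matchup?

Ben

Ben vs Emma: 37–17
Ben vs Farid: 28–26
Ben vs Maya: 36–18
Ben beats every other candidate.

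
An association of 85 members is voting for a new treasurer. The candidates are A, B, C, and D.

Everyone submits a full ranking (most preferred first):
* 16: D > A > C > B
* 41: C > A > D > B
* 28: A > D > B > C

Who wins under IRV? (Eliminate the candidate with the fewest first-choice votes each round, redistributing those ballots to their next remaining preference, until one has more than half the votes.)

Round 1: A 28, B 0, C 41, D 16. B eliminated.
Round 2: A 28, C 41, D 16. D eliminated.
Round 3: A 44, C 41. A has a majority (≥43).

A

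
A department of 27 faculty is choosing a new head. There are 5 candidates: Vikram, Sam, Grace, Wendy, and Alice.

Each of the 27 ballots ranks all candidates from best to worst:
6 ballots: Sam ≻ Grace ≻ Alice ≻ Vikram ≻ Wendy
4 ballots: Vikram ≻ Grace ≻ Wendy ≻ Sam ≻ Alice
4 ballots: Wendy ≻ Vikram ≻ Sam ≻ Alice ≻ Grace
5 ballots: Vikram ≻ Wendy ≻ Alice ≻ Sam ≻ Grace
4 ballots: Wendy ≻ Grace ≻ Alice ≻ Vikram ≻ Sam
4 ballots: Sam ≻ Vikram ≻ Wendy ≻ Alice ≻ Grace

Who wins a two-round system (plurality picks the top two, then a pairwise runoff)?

Round 1 first-place votes: Vikram 9, Sam 10, Grace 0, Wendy 8, Alice 0. Sam and Vikram advance.
Runoff: Sam is ranked above Vikram on 10 ballots, Vikram above Sam on 17.

Vikram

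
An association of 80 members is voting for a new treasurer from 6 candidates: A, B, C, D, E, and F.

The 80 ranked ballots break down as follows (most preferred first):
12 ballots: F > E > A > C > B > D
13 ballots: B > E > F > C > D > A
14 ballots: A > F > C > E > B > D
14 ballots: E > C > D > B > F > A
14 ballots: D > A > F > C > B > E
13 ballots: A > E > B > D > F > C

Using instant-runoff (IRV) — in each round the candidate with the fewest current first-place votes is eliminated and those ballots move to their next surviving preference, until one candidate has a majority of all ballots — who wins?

Round 1: A 27, B 13, C 0, D 14, E 14, F 12. C eliminated.
Round 2: A 27, B 13, D 14, E 14, F 12. F eliminated.
Round 3: A 27, B 13, D 14, E 26. B eliminated.
Round 4: A 27, D 14, E 39. D eliminated.
Round 5: A 41, E 39. A has a majority (≥41).

A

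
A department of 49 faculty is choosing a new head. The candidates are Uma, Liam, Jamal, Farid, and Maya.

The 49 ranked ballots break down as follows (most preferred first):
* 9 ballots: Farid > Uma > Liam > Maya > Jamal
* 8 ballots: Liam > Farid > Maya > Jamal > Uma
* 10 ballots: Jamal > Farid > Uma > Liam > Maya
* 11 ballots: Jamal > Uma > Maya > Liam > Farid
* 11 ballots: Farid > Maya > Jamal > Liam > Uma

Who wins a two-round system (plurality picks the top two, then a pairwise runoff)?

Round 1 first-place votes: Uma 0, Liam 8, Jamal 21, Farid 20, Maya 0. Jamal and Farid advance.
Runoff: Jamal is ranked above Farid on 21 ballots, Farid above Jamal on 28.

Farid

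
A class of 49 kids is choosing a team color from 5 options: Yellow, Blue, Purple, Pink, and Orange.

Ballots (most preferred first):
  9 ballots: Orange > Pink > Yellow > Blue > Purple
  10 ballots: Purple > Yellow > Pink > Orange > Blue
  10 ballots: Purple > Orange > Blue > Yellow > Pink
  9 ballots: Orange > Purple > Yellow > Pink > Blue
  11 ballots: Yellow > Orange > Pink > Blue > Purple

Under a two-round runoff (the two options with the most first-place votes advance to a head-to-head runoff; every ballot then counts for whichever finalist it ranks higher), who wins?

Round 1 first-place votes: Yellow 11, Blue 0, Purple 20, Pink 0, Orange 18. Purple and Orange advance.
Runoff: Purple is ranked above Orange on 20 ballots, Orange above Purple on 29.

Orange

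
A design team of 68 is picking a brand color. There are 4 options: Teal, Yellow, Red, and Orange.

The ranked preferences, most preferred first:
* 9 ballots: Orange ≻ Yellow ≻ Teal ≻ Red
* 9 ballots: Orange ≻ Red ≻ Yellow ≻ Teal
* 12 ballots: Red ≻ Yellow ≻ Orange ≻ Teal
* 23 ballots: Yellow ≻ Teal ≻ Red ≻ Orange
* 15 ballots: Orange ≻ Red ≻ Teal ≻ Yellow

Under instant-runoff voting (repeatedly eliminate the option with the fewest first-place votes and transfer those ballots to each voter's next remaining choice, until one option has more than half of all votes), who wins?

Yellow

Round 1: Teal 0, Yellow 23, Red 12, Orange 33. Teal eliminated.
Round 2: Yellow 23, Red 12, Orange 33. Red eliminated.
Round 3: Yellow 35, Orange 33. Yellow has a majority (≥35).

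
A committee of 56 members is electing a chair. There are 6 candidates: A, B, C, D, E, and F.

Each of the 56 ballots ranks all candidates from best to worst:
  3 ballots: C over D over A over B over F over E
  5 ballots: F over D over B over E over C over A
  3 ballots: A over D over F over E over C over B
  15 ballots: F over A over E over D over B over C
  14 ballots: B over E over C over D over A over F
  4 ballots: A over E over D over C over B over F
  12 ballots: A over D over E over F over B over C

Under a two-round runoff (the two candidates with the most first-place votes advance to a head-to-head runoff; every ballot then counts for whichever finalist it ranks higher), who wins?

Round 1 first-place votes: A 19, B 14, C 3, D 0, E 0, F 20. F and A advance.
Runoff: F is ranked above A on 20 ballots, A above F on 36.

A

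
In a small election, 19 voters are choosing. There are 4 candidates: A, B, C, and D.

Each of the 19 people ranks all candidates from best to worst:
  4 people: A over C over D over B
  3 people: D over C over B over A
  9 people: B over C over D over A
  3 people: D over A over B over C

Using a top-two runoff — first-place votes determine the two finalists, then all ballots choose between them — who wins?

D

Round 1 first-place votes: A 4, B 9, C 0, D 6. B and D advance.
Runoff: B is ranked above D on 9 ballots, D above B on 10.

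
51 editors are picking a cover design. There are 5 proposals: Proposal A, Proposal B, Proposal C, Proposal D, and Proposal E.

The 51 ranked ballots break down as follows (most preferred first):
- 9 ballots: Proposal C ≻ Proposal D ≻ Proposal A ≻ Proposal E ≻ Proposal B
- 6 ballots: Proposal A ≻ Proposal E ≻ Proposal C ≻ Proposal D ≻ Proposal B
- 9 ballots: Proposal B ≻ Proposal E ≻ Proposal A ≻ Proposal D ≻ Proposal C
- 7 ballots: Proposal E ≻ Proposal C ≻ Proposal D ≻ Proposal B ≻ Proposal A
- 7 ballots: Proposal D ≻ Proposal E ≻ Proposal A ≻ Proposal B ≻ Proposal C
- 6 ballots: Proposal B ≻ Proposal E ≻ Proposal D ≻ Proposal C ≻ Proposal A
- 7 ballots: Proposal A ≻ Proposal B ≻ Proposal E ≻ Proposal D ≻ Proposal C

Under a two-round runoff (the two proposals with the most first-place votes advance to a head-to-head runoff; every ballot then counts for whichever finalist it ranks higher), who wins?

Proposal A

Round 1 first-place votes: Proposal A 13, Proposal B 15, Proposal C 9, Proposal D 7, Proposal E 7. Proposal B and Proposal A advance.
Runoff: Proposal B is ranked above Proposal A on 22 ballots, Proposal A above Proposal B on 29.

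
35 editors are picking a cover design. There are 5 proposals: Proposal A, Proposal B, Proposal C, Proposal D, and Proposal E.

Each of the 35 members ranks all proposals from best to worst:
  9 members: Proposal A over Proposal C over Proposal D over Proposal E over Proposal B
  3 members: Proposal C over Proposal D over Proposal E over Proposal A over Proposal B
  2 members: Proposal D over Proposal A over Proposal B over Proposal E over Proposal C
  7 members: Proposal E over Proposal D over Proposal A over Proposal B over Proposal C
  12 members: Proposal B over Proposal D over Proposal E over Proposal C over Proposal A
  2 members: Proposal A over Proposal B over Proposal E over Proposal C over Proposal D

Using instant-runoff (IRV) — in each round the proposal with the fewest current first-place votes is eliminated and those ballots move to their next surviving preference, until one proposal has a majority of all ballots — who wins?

Proposal A

Round 1: Proposal A 11, Proposal B 12, Proposal C 3, Proposal D 2, Proposal E 7. Proposal D eliminated.
Round 2: Proposal A 13, Proposal B 12, Proposal C 3, Proposal E 7. Proposal C eliminated.
Round 3: Proposal A 13, Proposal B 12, Proposal E 10. Proposal E eliminated.
Round 4: Proposal A 23, Proposal B 12. Proposal A has a majority (≥18).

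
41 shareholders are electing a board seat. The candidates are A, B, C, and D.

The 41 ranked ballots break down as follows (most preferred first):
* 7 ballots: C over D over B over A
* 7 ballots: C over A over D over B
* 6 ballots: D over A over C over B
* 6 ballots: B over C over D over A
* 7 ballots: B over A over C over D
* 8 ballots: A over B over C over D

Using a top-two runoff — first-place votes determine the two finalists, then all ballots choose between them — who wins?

B

Round 1 first-place votes: A 8, B 13, C 14, D 6. C and B advance.
Runoff: C is ranked above B on 20 ballots, B above C on 21.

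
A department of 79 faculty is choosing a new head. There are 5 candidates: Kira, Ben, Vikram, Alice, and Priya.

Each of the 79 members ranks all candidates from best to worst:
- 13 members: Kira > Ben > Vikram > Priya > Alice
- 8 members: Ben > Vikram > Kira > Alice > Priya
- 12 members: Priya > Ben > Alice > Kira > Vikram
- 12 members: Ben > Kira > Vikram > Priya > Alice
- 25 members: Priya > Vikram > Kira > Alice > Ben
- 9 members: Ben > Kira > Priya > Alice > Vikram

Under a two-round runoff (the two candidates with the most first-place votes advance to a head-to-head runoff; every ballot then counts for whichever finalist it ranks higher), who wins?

Ben

Round 1 first-place votes: Kira 13, Ben 29, Vikram 0, Alice 0, Priya 37. Priya and Ben advance.
Runoff: Priya is ranked above Ben on 37 ballots, Ben above Priya on 42.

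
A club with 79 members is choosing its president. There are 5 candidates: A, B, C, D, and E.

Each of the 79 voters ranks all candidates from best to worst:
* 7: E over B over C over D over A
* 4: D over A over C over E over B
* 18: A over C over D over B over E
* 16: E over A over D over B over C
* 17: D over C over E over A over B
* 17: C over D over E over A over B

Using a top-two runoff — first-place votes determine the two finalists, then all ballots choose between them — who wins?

Round 1 first-place votes: A 18, B 0, C 17, D 21, E 23. E and D advance.
Runoff: E is ranked above D on 23 ballots, D above E on 56.

D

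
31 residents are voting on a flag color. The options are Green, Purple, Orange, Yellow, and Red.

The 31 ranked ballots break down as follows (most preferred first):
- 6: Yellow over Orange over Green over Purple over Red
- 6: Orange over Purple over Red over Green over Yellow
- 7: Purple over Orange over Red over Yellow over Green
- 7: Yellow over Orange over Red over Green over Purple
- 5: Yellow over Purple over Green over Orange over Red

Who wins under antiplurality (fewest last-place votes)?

Orange

Last-place votes: Green 7, Purple 7, Orange 0, Yellow 6, Red 11.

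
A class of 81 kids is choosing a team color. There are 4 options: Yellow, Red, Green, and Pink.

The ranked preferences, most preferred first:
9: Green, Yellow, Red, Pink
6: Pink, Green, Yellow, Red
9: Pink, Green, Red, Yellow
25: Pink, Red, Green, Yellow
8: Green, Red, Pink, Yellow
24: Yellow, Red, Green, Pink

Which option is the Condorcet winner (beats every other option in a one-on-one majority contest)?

Red vs Yellow: 42–39
Red vs Green: 49–32
Red vs Pink: 41–40
Red beats every other option.

Red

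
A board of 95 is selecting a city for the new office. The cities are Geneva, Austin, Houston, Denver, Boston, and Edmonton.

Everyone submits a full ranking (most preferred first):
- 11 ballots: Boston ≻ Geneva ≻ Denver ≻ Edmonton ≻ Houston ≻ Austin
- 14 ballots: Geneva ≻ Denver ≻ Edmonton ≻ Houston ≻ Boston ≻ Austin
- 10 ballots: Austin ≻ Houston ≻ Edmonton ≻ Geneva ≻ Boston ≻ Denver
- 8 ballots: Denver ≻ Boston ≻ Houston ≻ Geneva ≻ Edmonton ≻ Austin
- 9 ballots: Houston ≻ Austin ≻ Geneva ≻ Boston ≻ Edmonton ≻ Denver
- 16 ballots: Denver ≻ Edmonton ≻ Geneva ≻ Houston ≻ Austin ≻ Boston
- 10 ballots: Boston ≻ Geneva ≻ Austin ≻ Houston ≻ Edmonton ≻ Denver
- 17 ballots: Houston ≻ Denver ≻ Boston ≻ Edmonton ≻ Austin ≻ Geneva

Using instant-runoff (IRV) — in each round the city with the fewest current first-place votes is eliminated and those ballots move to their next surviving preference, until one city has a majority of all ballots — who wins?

Round 1: Geneva 14, Austin 10, Houston 26, Denver 24, Boston 21, Edmonton 0. Edmonton eliminated.
Round 2: Geneva 14, Austin 10, Houston 26, Denver 24, Boston 21. Austin eliminated.
Round 3: Geneva 14, Houston 36, Denver 24, Boston 21. Geneva eliminated.
Round 4: Houston 36, Denver 38, Boston 21. Boston eliminated.
Round 5: Houston 46, Denver 49. Denver has a majority (≥48).

Denver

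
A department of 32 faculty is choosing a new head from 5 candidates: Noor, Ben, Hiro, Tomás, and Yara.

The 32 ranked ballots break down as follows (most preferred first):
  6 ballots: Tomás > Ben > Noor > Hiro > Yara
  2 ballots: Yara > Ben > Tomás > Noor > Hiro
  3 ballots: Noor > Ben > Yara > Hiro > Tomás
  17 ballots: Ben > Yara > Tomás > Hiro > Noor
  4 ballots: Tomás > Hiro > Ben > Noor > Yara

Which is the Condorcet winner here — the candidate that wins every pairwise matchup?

Ben vs Noor: 29–3
Ben vs Hiro: 28–4
Ben vs Tomás: 22–10
Ben vs Yara: 30–2
Ben beats every other candidate.

Ben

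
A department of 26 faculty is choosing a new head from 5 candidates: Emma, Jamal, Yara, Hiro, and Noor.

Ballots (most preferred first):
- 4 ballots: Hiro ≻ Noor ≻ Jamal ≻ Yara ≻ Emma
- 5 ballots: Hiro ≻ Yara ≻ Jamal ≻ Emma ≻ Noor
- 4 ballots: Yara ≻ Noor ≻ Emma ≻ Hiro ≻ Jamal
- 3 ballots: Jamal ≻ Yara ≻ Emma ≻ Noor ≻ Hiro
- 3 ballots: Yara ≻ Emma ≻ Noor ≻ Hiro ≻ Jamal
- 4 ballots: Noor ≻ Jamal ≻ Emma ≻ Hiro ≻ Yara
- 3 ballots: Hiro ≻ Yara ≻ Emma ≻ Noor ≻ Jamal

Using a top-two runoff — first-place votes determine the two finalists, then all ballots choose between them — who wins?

Hiro

Round 1 first-place votes: Emma 0, Jamal 3, Yara 7, Hiro 12, Noor 4. Hiro and Yara advance.
Runoff: Hiro is ranked above Yara on 16 ballots, Yara above Hiro on 10.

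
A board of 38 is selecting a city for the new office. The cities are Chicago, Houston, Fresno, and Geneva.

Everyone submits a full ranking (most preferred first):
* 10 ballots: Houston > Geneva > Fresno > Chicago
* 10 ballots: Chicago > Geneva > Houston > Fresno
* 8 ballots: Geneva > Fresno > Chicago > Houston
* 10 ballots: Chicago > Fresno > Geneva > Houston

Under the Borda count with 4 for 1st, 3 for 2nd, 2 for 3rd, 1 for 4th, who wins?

Geneva

Chicago: 10×1 + 10×4 + 8×2 + 10×4 = 106
Houston: 10×4 + 10×2 + 8×1 + 10×1 = 78
Fresno: 10×2 + 10×1 + 8×3 + 10×3 = 84
Geneva: 10×3 + 10×3 + 8×4 + 10×2 = 112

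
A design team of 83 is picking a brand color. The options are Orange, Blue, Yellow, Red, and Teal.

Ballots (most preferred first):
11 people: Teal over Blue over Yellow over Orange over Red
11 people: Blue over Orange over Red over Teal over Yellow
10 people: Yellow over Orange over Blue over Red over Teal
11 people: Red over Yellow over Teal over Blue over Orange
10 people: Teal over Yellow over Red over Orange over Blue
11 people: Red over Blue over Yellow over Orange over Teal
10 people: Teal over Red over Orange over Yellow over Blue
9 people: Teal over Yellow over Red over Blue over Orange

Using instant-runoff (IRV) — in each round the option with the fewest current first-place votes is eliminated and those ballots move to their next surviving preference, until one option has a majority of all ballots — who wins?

Round 1: Orange 0, Blue 11, Yellow 10, Red 22, Teal 40. Orange eliminated.
Round 2: Blue 11, Yellow 10, Red 22, Teal 40. Yellow eliminated.
Round 3: Blue 21, Red 22, Teal 40. Blue eliminated.
Round 4: Red 43, Teal 40. Red has a majority (≥42).

Red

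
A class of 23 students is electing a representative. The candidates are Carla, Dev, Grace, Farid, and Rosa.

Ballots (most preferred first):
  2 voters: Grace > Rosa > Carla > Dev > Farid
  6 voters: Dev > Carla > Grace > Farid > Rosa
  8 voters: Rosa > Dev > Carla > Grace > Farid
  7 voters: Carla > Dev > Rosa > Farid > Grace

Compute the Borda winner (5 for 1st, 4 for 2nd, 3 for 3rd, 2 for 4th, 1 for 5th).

Dev

Carla: 2×3 + 6×4 + 8×3 + 7×5 = 89
Dev: 2×2 + 6×5 + 8×4 + 7×4 = 94
Grace: 2×5 + 6×3 + 8×2 + 7×1 = 51
Farid: 2×1 + 6×2 + 8×1 + 7×2 = 36
Rosa: 2×4 + 6×1 + 8×5 + 7×3 = 75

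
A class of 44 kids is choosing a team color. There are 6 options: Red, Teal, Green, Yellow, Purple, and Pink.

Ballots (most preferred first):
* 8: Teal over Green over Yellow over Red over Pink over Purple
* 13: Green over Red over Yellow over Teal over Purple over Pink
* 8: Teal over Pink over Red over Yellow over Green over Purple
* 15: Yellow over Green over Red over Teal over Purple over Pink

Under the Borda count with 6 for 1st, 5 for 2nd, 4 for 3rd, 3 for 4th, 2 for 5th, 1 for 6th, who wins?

Green

Red: 8×3 + 13×5 + 8×4 + 15×4 = 181
Teal: 8×6 + 13×3 + 8×6 + 15×3 = 180
Green: 8×5 + 13×6 + 8×2 + 15×5 = 209
Yellow: 8×4 + 13×4 + 8×3 + 15×6 = 198
Purple: 8×1 + 13×2 + 8×1 + 15×2 = 72
Pink: 8×2 + 13×1 + 8×5 + 15×1 = 84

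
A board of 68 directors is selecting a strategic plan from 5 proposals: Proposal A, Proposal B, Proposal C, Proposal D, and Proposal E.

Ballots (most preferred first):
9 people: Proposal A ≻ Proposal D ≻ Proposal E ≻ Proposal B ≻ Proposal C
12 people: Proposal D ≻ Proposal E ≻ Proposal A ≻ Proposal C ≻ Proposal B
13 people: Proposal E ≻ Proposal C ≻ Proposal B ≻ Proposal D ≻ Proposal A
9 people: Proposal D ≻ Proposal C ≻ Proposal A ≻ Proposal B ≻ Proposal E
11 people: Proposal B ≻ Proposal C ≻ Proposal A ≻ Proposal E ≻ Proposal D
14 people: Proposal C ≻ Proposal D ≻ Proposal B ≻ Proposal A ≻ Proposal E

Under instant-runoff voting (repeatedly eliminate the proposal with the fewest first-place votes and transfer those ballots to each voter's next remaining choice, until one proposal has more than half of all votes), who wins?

Round 1: Proposal A 9, Proposal B 11, Proposal C 14, Proposal D 21, Proposal E 13. Proposal A eliminated.
Round 2: Proposal B 11, Proposal C 14, Proposal D 30, Proposal E 13. Proposal B eliminated.
Round 3: Proposal C 25, Proposal D 30, Proposal E 13. Proposal E eliminated.
Round 4: Proposal C 38, Proposal D 30. Proposal C has a majority (≥35).

Proposal C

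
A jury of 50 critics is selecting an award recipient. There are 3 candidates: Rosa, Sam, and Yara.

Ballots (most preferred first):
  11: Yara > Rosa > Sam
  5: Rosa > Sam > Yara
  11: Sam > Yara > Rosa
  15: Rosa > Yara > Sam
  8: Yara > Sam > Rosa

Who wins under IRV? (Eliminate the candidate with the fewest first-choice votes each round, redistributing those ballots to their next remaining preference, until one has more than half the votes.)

Round 1: Rosa 20, Sam 11, Yara 19. Sam eliminated.
Round 2: Rosa 20, Yara 30. Yara has a majority (≥26).

Yara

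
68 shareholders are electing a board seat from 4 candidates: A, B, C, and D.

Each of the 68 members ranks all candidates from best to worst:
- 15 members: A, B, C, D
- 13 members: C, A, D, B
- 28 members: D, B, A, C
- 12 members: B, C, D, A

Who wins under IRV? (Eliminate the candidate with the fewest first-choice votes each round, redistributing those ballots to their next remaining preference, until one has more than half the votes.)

Round 1: A 15, B 12, C 13, D 28. B eliminated.
Round 2: A 15, C 25, D 28. A eliminated.
Round 3: C 40, D 28. C has a majority (≥35).

C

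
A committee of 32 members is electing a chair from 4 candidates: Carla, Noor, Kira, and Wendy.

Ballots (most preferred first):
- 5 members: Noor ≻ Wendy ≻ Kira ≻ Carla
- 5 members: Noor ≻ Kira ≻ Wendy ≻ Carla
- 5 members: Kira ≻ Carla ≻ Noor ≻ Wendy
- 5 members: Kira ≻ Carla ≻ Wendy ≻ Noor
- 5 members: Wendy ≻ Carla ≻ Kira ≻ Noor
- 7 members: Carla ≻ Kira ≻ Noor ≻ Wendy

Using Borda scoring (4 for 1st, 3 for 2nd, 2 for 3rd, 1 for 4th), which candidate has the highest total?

Carla: 5×1 + 5×1 + 5×3 + 5×3 + 5×3 + 7×4 = 83
Noor: 5×4 + 5×4 + 5×2 + 5×1 + 5×1 + 7×2 = 74
Kira: 5×2 + 5×3 + 5×4 + 5×4 + 5×2 + 7×3 = 96
Wendy: 5×3 + 5×2 + 5×1 + 5×2 + 5×4 + 7×1 = 67

Kira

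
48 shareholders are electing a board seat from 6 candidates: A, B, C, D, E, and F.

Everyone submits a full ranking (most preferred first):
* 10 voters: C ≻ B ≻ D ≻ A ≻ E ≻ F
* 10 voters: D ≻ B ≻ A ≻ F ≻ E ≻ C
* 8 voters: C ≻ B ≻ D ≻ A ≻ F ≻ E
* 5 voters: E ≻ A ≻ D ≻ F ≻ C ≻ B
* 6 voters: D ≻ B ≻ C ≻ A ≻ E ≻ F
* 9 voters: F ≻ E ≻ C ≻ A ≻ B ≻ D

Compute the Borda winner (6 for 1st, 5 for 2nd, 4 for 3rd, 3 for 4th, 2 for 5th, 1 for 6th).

D

A: 10×3 + 10×4 + 8×3 + 5×5 + 6×3 + 9×3 = 164
B: 10×5 + 10×5 + 8×5 + 5×1 + 6×5 + 9×2 = 193
C: 10×6 + 10×1 + 8×6 + 5×2 + 6×4 + 9×4 = 188
D: 10×4 + 10×6 + 8×4 + 5×4 + 6×6 + 9×1 = 197
E: 10×2 + 10×2 + 8×1 + 5×6 + 6×2 + 9×5 = 135
F: 10×1 + 10×3 + 8×2 + 5×3 + 6×1 + 9×6 = 131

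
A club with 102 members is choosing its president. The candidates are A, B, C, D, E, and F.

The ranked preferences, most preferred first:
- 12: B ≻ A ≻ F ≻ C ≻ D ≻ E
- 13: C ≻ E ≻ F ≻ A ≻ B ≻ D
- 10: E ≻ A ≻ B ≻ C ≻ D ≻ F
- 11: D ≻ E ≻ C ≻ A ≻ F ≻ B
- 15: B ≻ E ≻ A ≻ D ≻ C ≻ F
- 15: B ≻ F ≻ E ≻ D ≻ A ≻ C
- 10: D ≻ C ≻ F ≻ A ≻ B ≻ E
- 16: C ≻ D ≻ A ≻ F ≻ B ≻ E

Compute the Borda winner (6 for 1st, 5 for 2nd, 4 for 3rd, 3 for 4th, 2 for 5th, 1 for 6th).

B

A: 12×5 + 13×3 + 10×5 + 11×3 + 15×4 + 15×2 + 10×3 + 16×4 = 366
B: 12×6 + 13×2 + 10×4 + 11×1 + 15×6 + 15×6 + 10×2 + 16×2 = 381
C: 12×3 + 13×6 + 10×3 + 11×4 + 15×2 + 15×1 + 10×5 + 16×6 = 379
D: 12×2 + 13×1 + 10×2 + 11×6 + 15×3 + 15×3 + 10×6 + 16×5 = 353
E: 12×1 + 13×5 + 10×6 + 11×5 + 15×5 + 15×4 + 10×1 + 16×1 = 353
F: 12×4 + 13×4 + 10×1 + 11×2 + 15×1 + 15×5 + 10×4 + 16×3 = 310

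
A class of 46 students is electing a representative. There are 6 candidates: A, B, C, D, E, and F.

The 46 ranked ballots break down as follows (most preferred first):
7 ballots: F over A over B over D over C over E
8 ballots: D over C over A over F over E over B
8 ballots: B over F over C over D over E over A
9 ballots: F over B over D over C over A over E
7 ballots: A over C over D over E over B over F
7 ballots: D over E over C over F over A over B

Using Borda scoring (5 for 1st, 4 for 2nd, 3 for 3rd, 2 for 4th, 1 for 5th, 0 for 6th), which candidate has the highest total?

D

A: 7×4 + 8×3 + 8×0 + 9×1 + 7×5 + 7×1 = 103
B: 7×3 + 8×0 + 8×5 + 9×4 + 7×1 + 7×0 = 104
C: 7×1 + 8×4 + 8×3 + 9×2 + 7×4 + 7×3 = 130
D: 7×2 + 8×5 + 8×2 + 9×3 + 7×3 + 7×5 = 153
E: 7×0 + 8×1 + 8×1 + 9×0 + 7×2 + 7×4 = 58
F: 7×5 + 8×2 + 8×4 + 9×5 + 7×0 + 7×2 = 142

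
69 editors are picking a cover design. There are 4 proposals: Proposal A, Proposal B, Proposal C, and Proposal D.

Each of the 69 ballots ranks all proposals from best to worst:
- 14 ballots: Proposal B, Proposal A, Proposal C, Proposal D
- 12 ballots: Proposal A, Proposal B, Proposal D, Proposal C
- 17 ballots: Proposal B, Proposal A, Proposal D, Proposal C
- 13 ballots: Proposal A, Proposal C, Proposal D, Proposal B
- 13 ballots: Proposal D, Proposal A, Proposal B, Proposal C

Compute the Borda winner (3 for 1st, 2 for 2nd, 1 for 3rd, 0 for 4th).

Proposal A: 14×2 + 12×3 + 17×2 + 13×3 + 13×2 = 163
Proposal B: 14×3 + 12×2 + 17×3 + 13×0 + 13×1 = 130
Proposal C: 14×1 + 12×0 + 17×0 + 13×2 + 13×0 = 40
Proposal D: 14×0 + 12×1 + 17×1 + 13×1 + 13×3 = 81

Proposal A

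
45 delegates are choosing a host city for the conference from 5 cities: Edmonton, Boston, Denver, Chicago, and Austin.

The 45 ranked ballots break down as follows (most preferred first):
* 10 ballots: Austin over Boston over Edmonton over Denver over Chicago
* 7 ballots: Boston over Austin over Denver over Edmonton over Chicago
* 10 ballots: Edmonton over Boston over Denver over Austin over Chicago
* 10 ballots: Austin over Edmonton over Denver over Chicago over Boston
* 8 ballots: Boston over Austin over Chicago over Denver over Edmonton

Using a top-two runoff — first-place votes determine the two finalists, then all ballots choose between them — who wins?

Boston

Round 1 first-place votes: Edmonton 10, Boston 15, Denver 0, Chicago 0, Austin 20. Austin and Boston advance.
Runoff: Austin is ranked above Boston on 20 ballots, Boston above Austin on 25.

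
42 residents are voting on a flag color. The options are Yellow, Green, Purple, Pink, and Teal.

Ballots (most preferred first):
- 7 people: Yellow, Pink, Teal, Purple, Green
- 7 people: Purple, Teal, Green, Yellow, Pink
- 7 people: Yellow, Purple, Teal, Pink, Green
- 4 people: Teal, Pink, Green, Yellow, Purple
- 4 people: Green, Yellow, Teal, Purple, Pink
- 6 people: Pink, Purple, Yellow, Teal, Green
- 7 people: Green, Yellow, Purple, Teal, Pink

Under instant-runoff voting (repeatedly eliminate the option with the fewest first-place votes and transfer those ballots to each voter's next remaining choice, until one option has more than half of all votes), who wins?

Round 1: Yellow 14, Green 11, Purple 7, Pink 6, Teal 4. Teal eliminated.
Round 2: Yellow 14, Green 11, Purple 7, Pink 10. Purple eliminated.
Round 3: Yellow 14, Green 18, Pink 10. Pink eliminated.
Round 4: Yellow 20, Green 22. Green has a majority (≥22).

Green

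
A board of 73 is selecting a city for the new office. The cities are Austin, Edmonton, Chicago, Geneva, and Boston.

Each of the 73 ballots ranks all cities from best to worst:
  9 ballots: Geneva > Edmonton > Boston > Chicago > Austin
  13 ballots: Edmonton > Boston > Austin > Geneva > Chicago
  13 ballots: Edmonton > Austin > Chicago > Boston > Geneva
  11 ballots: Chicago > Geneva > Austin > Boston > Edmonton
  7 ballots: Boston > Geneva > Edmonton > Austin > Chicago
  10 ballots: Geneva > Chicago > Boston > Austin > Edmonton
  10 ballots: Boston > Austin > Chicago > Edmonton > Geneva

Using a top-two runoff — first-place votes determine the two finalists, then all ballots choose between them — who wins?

Geneva

Round 1 first-place votes: Austin 0, Edmonton 26, Chicago 11, Geneva 19, Boston 17. Edmonton and Geneva advance.
Runoff: Edmonton is ranked above Geneva on 36 ballots, Geneva above Edmonton on 37.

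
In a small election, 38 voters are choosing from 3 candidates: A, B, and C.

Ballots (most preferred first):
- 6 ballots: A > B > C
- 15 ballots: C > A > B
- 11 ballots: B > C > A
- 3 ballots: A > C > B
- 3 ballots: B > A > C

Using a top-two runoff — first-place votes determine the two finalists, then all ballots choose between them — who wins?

B

Round 1 first-place votes: A 9, B 14, C 15. C and B advance.
Runoff: C is ranked above B on 18 ballots, B above C on 20.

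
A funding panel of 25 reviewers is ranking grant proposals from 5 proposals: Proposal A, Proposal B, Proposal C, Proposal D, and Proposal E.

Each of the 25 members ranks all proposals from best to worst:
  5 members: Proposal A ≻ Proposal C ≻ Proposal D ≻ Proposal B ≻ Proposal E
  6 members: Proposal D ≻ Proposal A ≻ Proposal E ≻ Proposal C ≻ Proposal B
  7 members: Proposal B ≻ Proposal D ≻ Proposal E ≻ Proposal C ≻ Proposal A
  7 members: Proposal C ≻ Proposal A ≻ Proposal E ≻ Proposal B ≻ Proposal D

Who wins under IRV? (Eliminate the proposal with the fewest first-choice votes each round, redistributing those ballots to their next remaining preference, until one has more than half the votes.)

Round 1: Proposal A 5, Proposal B 7, Proposal C 7, Proposal D 6, Proposal E 0. Proposal E eliminated.
Round 2: Proposal A 5, Proposal B 7, Proposal C 7, Proposal D 6. Proposal A eliminated.
Round 3: Proposal B 7, Proposal C 12, Proposal D 6. Proposal D eliminated.
Round 4: Proposal B 7, Proposal C 18. Proposal C has a majority (≥13).

Proposal C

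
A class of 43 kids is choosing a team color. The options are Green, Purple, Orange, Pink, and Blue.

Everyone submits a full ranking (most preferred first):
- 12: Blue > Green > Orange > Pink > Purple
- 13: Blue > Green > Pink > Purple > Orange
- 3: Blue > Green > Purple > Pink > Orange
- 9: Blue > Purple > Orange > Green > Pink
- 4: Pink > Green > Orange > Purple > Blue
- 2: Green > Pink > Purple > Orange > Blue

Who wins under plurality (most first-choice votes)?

First-place votes: Green 2, Purple 0, Orange 0, Pink 4, Blue 37.

Blue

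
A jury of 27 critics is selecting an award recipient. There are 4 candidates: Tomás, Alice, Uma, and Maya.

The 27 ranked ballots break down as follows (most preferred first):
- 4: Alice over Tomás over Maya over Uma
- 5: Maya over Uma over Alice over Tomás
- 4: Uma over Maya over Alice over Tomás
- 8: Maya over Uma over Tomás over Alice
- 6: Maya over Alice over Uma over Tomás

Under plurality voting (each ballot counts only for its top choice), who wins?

Maya

First-place votes: Tomás 0, Alice 4, Uma 4, Maya 19.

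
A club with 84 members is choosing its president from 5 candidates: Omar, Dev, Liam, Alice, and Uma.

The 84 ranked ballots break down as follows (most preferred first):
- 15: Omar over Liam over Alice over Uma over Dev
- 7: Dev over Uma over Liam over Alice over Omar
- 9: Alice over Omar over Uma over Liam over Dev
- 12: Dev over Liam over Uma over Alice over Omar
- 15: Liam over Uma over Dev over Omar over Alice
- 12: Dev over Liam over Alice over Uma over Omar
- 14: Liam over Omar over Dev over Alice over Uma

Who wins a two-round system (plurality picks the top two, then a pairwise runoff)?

Liam

Round 1 first-place votes: Omar 15, Dev 31, Liam 29, Alice 9, Uma 0. Dev and Liam advance.
Runoff: Dev is ranked above Liam on 31 ballots, Liam above Dev on 53.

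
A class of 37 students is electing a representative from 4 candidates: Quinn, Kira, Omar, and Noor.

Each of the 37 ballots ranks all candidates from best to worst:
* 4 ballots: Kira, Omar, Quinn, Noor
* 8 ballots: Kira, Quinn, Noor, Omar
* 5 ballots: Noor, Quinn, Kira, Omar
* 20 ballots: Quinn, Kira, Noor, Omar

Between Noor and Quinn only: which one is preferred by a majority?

Quinn

Noor is ranked above Quinn on 5 ballots; Quinn above Noor on 32.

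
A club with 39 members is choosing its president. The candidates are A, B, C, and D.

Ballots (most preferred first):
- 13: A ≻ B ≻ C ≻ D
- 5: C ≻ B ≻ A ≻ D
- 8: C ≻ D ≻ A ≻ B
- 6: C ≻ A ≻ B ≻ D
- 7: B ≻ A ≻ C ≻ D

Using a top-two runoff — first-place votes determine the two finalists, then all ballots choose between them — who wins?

A

Round 1 first-place votes: A 13, B 7, C 19, D 0. C and A advance.
Runoff: C is ranked above A on 19 ballots, A above C on 20.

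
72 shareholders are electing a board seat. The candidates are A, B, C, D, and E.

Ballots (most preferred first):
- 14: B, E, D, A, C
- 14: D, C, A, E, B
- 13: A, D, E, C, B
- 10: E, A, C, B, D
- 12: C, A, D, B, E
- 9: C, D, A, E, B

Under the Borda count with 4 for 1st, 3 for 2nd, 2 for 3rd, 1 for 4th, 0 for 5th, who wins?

A: 14×1 + 14×2 + 13×4 + 10×3 + 12×3 + 9×2 = 178
B: 14×4 + 14×0 + 13×0 + 10×1 + 12×1 + 9×0 = 78
C: 14×0 + 14×3 + 13×1 + 10×2 + 12×4 + 9×4 = 159
D: 14×2 + 14×4 + 13×3 + 10×0 + 12×2 + 9×3 = 174
E: 14×3 + 14×1 + 13×2 + 10×4 + 12×0 + 9×1 = 131

A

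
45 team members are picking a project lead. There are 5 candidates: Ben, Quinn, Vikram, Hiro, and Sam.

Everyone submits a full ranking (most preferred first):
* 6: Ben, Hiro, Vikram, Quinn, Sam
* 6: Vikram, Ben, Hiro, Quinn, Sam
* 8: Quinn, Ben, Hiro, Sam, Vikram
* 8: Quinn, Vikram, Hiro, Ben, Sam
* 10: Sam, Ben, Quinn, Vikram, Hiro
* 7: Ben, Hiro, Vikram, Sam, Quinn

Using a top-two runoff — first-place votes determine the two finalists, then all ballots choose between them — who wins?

Round 1 first-place votes: Ben 13, Quinn 16, Vikram 6, Hiro 0, Sam 10. Quinn and Ben advance.
Runoff: Quinn is ranked above Ben on 16 ballots, Ben above Quinn on 29.

Ben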